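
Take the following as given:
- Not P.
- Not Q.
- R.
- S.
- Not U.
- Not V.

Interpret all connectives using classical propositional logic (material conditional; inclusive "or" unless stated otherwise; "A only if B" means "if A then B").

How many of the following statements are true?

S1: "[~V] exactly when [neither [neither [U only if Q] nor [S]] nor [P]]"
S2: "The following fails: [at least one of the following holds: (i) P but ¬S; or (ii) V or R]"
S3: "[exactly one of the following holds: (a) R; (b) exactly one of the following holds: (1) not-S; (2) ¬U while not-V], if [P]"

2

S1: Formalization: ~V <-> (((U -> Q) nor S) nor P)

~V = ~F = T
U -> Q = F -> F = T
(U -> Q) nor S = T nor T = F
((U -> Q) nor S) nor P = F nor F = T
~V <-> (((U -> Q) nor S) nor P) = T <-> T = T
Hence S1 is true.

S2: This is ~((P & ~S) | (V | R)).

~S = ~T = F
P & ~S = F & F = F
V | R = F | T = T
(P & ~S) | (V | R) = F | T = T
~((P & ~S) | (V | R)) = ~T = F
So S2 is false.

S3: In symbols: P -> (R xor (~S xor (~U & ~V)))

~S = ~T = F
~U = ~F = T
~V = ~F = T
~U & ~V = T & T = T
~S xor (~U & ~V) = F xor T = T
R xor (~S xor (~U & ~V)) = T xor T = F
P -> (R xor (~S xor (~U & ~V))) = F -> F = T
Thus S3 is true.

Count: 2.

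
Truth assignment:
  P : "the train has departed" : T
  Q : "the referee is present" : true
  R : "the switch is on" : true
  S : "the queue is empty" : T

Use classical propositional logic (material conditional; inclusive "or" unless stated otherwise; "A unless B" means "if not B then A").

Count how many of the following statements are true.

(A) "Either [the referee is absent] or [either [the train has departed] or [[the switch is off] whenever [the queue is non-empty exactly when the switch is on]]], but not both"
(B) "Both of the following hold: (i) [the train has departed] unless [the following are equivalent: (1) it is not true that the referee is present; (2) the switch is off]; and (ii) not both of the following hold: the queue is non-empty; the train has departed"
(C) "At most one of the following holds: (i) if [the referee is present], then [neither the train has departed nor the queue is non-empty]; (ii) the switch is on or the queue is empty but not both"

3

(A): Parsed as ~Q xor (P | ((~S <-> R) -> ~R))

~Q = ~T = F
~S = ~T = F
~S <-> R = F <-> T = F
~R = ~T = F
(~S <-> R) -> ~R = F -> F = T
P | ((~S <-> R) -> ~R) = T | T = T
~Q xor (P | ((~S <-> R) -> ~R)) = F xor T = T
Thus (A) is true.

(B): In symbols: (P | (~Q <-> ~R)) & (~S nand P)

~Q = ~T = F
~R = ~T = F
~Q <-> ~R = F <-> F = T
P | (~Q <-> ~R) = T | T = T
~S = ~T = F
~S nand P = F nand T = T
(P | (~Q <-> ~R)) & (~S nand P) = T & T = T
Thus (B) is true.

(C): This is (Q -> (P nor ~S)) nand (R xor S).

~S = ~T = F
P nor ~S = T nor F = F
Q -> (P nor ~S) = T -> F = F
R xor S = T xor T = F
(Q -> (P nor ~S)) nand (R xor S) = F nand F = T
So (C) is true.

3 of the 3 statements are true.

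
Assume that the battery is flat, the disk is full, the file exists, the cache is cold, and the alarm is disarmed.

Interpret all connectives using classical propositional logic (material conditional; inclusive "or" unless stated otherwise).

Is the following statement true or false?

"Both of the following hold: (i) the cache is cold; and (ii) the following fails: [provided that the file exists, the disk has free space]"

true

Let W = "the cache is warm" (F), D = "the file exists" (T), Q = "the disk is full" (T).
Formalization: ¬W ∧ ¬(D → ¬Q)

¬W = ¬F = T
¬Q = ¬T = F
D → ¬Q = T → F = F
¬(D → ¬Q) = ¬F = T
¬W ∧ ¬(D → ¬Q) = T ∧ T = T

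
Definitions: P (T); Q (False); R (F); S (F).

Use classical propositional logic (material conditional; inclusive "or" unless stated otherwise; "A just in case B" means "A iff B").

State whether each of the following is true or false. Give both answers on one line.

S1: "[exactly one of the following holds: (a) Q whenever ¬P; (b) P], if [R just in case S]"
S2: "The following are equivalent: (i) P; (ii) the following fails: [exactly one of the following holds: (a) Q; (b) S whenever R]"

S1: In symbols: (R ↔ S) → ((¬P → Q) ⊕ P)

R ↔ S = F ↔ F = T
¬P = ¬T = F
¬P → Q = F → F = T
(¬P → Q) ⊕ P = T ⊕ T = F
(R ↔ S) → ((¬P → Q) ⊕ P) = T → F = F
Thus S1 is false.

S2: This is P ↔ ¬(Q ⊕ (R → S)).

R → S = F → F = T
Q ⊕ (R → S) = F ⊕ T = T
¬(Q ⊕ (R → S)) = ¬T = F
P ↔ ¬(Q ⊕ (R → S)) = T ↔ F = F
So S2 is false.

S1 F; S2 F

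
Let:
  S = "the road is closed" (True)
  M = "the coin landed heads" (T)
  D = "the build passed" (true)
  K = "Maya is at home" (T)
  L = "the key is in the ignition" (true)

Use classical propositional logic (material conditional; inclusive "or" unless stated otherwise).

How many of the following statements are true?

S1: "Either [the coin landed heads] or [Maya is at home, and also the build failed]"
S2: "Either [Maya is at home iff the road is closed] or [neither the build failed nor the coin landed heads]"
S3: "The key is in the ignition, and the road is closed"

S1: Formalization: M or (K and not D)

not D = not True = False
K and not D = True and False = False
M or (K and not D) = True or False = True
So S1 is true.

S2: This is (K iff S) or (not D nor M).

K iff S = True iff True = True
not D = not True = False
not D nor M = False nor True = False
(K iff S) or (not D nor M) = True or False = True
Thus S2 is true.

S3: Parsed as L and S

L and S = True and True = True
So S3 is true.

3 of the 3 statements are true (S1, S2, S3).

3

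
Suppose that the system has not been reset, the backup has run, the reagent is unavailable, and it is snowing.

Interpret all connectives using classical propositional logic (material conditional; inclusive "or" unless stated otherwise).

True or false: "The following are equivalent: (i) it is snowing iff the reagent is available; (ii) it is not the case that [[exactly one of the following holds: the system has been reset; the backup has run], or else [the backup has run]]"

Let V = "it is snowing" (T), H = "the reagent is available" (F), W = "the system has been reset" (F), K = "the backup has run" (T).
This is (V <-> H) <-> ~((W xor K) | K).

V <-> H = T <-> F = F
W xor K = F xor T = T
(W xor K) | K = T | T = T
~((W xor K) | K) = ~T = F
(V <-> H) <-> ~((W xor K) | K) = F <-> F = T

true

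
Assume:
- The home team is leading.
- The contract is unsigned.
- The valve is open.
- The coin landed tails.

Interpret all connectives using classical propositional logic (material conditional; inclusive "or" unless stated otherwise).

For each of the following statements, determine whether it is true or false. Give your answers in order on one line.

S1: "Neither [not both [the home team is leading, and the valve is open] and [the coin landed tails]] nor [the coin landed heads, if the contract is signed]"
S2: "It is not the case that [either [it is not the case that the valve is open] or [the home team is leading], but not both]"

S1 false; S2 false

Let M = "the home team is leading" (T), S = "the valve is open" (T), P = "the coin landed heads" (F), U = "the contract is signed" (F).

S1: Formalization: ((M ∧ S) ↑ ¬P) ↓ (U → P)

M ∧ S = T ∧ T = T
¬P = ¬F = T
(M ∧ S) ↑ ¬P = T ↑ T = F
U → P = F → F = T
((M ∧ S) ↑ ¬P) ↓ (U → P) = F ↓ T = F
Thus S1 is false.

S2: Formalization: ¬(¬S ⊕ M)

¬S = ¬T = F
¬S ⊕ M = F ⊕ T = T
¬(¬S ⊕ M) = ¬T = F
So S2 is false.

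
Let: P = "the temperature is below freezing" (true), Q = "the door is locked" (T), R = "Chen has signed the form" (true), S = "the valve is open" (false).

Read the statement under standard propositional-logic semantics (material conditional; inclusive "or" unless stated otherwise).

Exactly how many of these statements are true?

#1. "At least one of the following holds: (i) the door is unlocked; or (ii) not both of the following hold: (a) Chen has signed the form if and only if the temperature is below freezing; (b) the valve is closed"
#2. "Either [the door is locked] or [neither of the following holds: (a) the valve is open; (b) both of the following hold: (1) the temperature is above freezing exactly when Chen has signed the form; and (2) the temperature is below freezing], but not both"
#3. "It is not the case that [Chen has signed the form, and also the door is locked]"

#1: Formalization: not Q or ((R iff P) nand not S)

not Q = not True = False
R iff P = True iff True = True
not S = not False = True
(R iff P) nand not S = True nand True = False
not Q or ((R iff P) nand not S) = False or False = False
So #1 is false.

#2: Formalization: Q xor (S nor ((not P iff R) and P))

not P = not True = False
not P iff R = False iff True = False
(not P iff R) and P = False and True = False
S nor ((not P iff R) and P) = False nor False = True
Q xor (S nor ((not P iff R) and P)) = True xor True = False
So #2 is false.

#3: Parsed as not (R and Q)

R and Q = True and True = True
not (R and Q) = not True = False
Hence #3 is false.

0 of the 3 statements are true (none).

0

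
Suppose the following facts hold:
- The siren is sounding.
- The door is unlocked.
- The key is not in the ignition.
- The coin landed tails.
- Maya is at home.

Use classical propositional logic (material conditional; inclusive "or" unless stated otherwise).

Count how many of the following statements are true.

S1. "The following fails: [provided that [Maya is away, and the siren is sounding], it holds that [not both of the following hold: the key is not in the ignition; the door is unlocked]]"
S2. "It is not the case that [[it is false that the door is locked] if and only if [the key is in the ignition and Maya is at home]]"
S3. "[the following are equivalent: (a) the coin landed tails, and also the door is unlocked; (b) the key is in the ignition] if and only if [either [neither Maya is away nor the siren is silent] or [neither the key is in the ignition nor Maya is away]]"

1

Let U = "Maya is at home" (True), P = "the siren is sounding" (True), R = "the key is in the ignition" (False), Q = "the door is locked" (False), S = "the coin landed heads" (False).

S1: This is not ((not U and P) -> (not R nand not Q)).

not U = not True = False
not U and P = False and True = False
not R = not False = True
not Q = not False = True
not R nand not Q = True nand True = False
(not U and P) -> (not R nand not Q) = False -> False = True
not ((not U and P) -> (not R nand not Q)) = not True = False
Thus S1 is false.

S2: This is not (not Q iff (R and U)).

not Q = not False = True
R and U = False and True = False
not Q iff (R and U) = True iff False = False
not (not Q iff (R and U)) = not False = True
Hence S2 is true.

S3: Parsed as ((not S and not Q) iff R) iff ((not U nor not P) or (R nor not U))

not S = not False = True
not Q = not False = True
not S and not Q = True and True = True
(not S and not Q) iff R = True iff False = False
not U = not True = False
not P = not True = False
not U nor not P = False nor False = True
not U = not True = False
R nor not U = False nor False = True
(not U nor not P) or (R nor not U) = True or True = True
((not S and not Q) iff R) iff ((not U nor not P) or (R nor not U)) = False iff True = False
So S3 is false.

1 of the 3 statements is true (S2).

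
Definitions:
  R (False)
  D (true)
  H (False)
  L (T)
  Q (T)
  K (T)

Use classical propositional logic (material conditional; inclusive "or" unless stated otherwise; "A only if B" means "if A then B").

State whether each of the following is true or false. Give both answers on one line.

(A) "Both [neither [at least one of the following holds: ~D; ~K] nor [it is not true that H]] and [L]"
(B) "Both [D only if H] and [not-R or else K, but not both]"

(A) false, (B) false

(A): Formalization: ((not D or not K) nor not H) and L

not D = not True = False
not K = not True = False
not D or not K = False or False = False
not H = not False = True
(not D or not K) nor not H = False nor True = False
((not D or not K) nor not H) and L = False and True = False
Hence (A) is false.

(B): In symbols: (D -> H) and (not R xor K)

D -> H = True -> False = False
not R = not False = True
not R xor K = True xor True = False
(D -> H) and (not R xor K) = False and False = False
So (B) is false.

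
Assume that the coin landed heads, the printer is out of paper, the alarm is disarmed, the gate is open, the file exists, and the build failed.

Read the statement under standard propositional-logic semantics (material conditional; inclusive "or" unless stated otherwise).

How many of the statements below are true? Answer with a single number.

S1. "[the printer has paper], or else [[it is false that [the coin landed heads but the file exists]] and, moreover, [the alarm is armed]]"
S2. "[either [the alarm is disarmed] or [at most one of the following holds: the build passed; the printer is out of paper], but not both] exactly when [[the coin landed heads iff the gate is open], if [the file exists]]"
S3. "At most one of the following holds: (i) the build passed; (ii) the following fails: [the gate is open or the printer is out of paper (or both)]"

Let G = "the printer has paper" (False), K = "the coin landed heads" (True), Q = "the file exists" (True), W = "the alarm is armed" (False), D = "the build passed" (False), M = "the gate is open" (True).

S1: Parsed as G or (not (K and Q) and W)

K and Q = True and True = True
not (K and Q) = not True = False
not (K and Q) and W = False and False = False
G or (not (K and Q) and W) = False or False = False
Hence S1 is false.

S2: This is (not W xor (D nand not G)) iff (Q -> (K iff M)).

not W = not False = True
not G = not False = True
D nand not G = False nand True = True
not W xor (D nand not G) = True xor True = False
K iff M = True iff True = True
Q -> (K iff M) = True -> True = True
(not W xor (D nand not G)) iff (Q -> (K iff M)) = False iff True = False
Hence S2 is false.

S3: This is D nand not (M or not G).

not G = not False = True
M or not G = True or True = True
not (M or not G) = not True = False
D nand not (M or not G) = False nand False = True
So S3 is true.

Count: 1.

1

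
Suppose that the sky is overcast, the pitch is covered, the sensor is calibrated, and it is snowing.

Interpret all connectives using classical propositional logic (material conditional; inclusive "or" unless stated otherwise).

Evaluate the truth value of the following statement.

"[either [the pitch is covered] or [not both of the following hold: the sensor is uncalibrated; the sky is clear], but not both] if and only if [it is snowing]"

Let Q = "the pitch is covered" (T), K = "the sensor is calibrated" (T), N = "the sky is overcast" (T), G = "it is snowing" (T).
This is (Q ⊕ (¬K ↑ ¬N)) ↔ G.

¬K = ¬T = F
¬N = ¬T = F
¬K ↑ ¬N = F ↑ F = T
Q ⊕ (¬K ↑ ¬N) = T ⊕ T = F
(Q ⊕ (¬K ↑ ¬N)) ↔ G = F ↔ T = F

False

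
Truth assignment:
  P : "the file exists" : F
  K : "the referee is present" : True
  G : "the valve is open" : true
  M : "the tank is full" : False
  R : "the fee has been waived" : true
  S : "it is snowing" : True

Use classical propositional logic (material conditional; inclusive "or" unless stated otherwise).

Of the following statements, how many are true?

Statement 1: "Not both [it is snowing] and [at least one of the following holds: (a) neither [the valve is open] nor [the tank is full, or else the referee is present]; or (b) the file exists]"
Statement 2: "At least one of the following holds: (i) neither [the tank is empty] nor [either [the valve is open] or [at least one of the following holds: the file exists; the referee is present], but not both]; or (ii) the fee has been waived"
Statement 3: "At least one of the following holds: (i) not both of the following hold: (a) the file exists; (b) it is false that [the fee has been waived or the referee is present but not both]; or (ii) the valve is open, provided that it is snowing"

3

Statement 1: Formalization: S ↑ ((G ↓ (M ∨ K)) ∨ P)

M ∨ K = F ∨ T = T
G ↓ (M ∨ K) = T ↓ T = F
(G ↓ (M ∨ K)) ∨ P = F ∨ F = F
S ↑ ((G ↓ (M ∨ K)) ∨ P) = T ↑ F = T
Hence Statement 1 is true.

Statement 2: Formalization: (¬M ↓ (G ⊕ (P ∨ K))) ∨ R

¬M = ¬F = T
P ∨ K = F ∨ T = T
G ⊕ (P ∨ K) = T ⊕ T = F
¬M ↓ (G ⊕ (P ∨ K)) = T ↓ F = F
(¬M ↓ (G ⊕ (P ∨ K))) ∨ R = F ∨ T = T
So Statement 2 is true.

Statement 3: This is (P ↑ ¬(R ⊕ K)) ∨ (S → G).

R ⊕ K = T ⊕ T = F
¬(R ⊕ K) = ¬F = T
P ↑ ¬(R ⊕ K) = F ↑ T = T
S → G = T → T = T
(P ↑ ¬(R ⊕ K)) ∨ (S → G) = T ∨ T = T
Thus Statement 3 is true.

3 of the 3 statements are true.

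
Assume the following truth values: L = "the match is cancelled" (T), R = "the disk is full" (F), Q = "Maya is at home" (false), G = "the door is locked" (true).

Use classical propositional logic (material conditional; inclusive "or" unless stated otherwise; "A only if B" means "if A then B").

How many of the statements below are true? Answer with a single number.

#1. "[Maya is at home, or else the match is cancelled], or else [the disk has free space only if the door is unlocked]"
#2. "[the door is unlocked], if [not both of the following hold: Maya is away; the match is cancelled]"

2

#1: In symbols: (Q ∨ L) ∨ (¬R → ¬G)

Q ∨ L = F ∨ T = T
¬R = ¬F = T
¬G = ¬T = F
¬R → ¬G = T → F = F
(Q ∨ L) ∨ (¬R → ¬G) = T ∨ F = T
Thus #1 is true.

#2: Formalization: (¬Q ↑ L) → ¬G

¬Q = ¬F = T
¬Q ↑ L = T ↑ T = F
¬G = ¬T = F
(¬Q ↑ L) → ¬G = F → F = T
Hence #2 is true.

True statements: 2 (#1, #2).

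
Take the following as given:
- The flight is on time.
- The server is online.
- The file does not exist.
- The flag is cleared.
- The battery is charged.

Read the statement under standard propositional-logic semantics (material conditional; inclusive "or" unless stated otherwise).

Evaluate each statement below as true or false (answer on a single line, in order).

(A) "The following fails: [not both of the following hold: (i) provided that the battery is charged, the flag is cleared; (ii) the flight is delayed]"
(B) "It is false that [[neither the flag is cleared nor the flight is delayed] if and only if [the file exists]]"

(A) false / (B) false

Let U = "the battery is charged" (T), S = "the flag is set" (F), P = "the flight is delayed" (F), R = "the file exists" (F).

(A): Formalization: ¬((U → ¬S) ↑ P)

¬S = ¬F = T
U → ¬S = T → T = T
(U → ¬S) ↑ P = T ↑ F = T
¬((U → ¬S) ↑ P) = ¬T = F
Thus (A) is false.

(B): Formalization: ¬((¬S ↓ P) ↔ R)

¬S = ¬F = T
¬S ↓ P = T ↓ F = F
(¬S ↓ P) ↔ R = F ↔ F = T
¬((¬S ↓ P) ↔ R) = ¬T = F
Hence (B) is false.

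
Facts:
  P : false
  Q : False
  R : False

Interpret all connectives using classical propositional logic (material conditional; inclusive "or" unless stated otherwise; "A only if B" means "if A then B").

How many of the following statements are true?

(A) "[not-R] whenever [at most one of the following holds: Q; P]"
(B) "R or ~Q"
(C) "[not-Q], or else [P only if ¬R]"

(A): Formalization: (Q nand P) -> ~R

Q nand P = F nand F = T
~R = ~F = T
(Q nand P) -> ~R = T -> T = T
Hence (A) is true.

(B): Formalization: R | ~Q

~Q = ~F = T
R | ~Q = F | T = T
So (B) is true.

(C): Formalization: ~Q | (P -> ~R)

~Q = ~F = T
~R = ~F = T
P -> ~R = F -> T = T
~Q | (P -> ~R) = T | T = T
Thus (C) is true.

Count: 3.

3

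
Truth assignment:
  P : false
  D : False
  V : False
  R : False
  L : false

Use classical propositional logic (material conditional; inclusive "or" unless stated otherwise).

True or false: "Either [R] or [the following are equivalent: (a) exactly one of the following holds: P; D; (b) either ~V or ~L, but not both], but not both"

True.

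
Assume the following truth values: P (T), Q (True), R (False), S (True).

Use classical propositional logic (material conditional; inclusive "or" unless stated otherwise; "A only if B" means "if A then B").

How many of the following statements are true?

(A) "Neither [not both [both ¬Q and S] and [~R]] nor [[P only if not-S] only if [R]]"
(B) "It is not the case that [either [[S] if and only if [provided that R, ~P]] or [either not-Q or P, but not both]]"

(A): In symbols: ((¬Q ∧ S) ↑ ¬R) ↓ ((P → ¬S) → R)

¬Q = ¬T = F
¬Q ∧ S = F ∧ T = F
¬R = ¬F = T
(¬Q ∧ S) ↑ ¬R = F ↑ T = T
¬S = ¬T = F
P → ¬S = T → F = F
(P → ¬S) → R = F → F = T
((¬Q ∧ S) ↑ ¬R) ↓ ((P → ¬S) → R) = T ↓ T = F
So (A) is false.

(B): Parsed as ¬((S ↔ (R → ¬P)) ∨ (¬Q ⊕ P))

¬P = ¬T = F
R → ¬P = F → F = T
S ↔ (R → ¬P) = T ↔ T = T
¬Q = ¬T = F
¬Q ⊕ P = F ⊕ T = T
(S ↔ (R → ¬P)) ∨ (¬Q ⊕ P) = T ∨ T = T
¬((S ↔ (R → ¬P)) ∨ (¬Q ⊕ P)) = ¬T = F
Thus (B) is false.

0 of the 2 statements are true (none).

0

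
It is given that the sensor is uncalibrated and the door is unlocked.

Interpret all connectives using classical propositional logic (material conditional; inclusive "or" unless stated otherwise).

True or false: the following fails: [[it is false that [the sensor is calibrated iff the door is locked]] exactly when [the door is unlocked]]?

True.

Let P = "the sensor is calibrated" (F), Q = "the door is locked" (F).
In symbols: ~(~(P <-> Q) <-> ~Q)

P <-> Q = F <-> F = T
~(P <-> Q) = ~T = F
~Q = ~F = T
~(P <-> Q) <-> ~Q = F <-> T = F
~(~(P <-> Q) <-> ~Q) = ~F = T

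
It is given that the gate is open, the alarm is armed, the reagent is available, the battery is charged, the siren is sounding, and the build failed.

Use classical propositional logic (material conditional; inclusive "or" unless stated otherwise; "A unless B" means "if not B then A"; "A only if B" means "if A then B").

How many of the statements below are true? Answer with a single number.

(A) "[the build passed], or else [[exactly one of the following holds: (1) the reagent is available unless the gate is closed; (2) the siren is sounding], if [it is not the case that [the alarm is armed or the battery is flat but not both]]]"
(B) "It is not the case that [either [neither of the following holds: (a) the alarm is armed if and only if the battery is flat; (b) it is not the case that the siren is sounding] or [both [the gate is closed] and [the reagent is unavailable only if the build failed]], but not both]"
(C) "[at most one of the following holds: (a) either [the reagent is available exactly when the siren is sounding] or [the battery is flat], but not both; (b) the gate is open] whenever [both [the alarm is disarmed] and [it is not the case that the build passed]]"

2

Let V = "the build passed" (False), Q = "the alarm is armed" (True), S = "the battery is charged" (True), R = "the reagent is available" (True), P = "the gate is open" (True), U = "the siren is sounding" (True).

(A): Formalization: V or (not (Q xor not S) -> ((R or not P) xor U))

not S = not True = False
Q xor not S = True xor False = True
not (Q xor not S) = not True = False
not P = not True = False
R or not P = True or False = True
(R or not P) xor U = True xor True = False
not (Q xor not S) -> ((R or not P) xor U) = False -> False = True
V or (not (Q xor not S) -> ((R or not P) xor U)) = False or True = True
Hence (A) is true.

(B): Parsed as not (((Q iff not S) nor not U) xor (not P and (not R -> not V)))

not S = not True = False
Q iff not S = True iff False = False
not U = not True = False
(Q iff not S) nor not U = False nor False = True
not P = not True = False
not R = not True = False
not V = not False = True
not R -> not V = False -> True = True
not P and (not R -> not V) = False and True = False
((Q iff not S) nor not U) xor (not P and (not R -> not V)) = True xor False = True
not (((Q iff not S) nor not U) xor (not P and (not R -> not V))) = not True = False
Hence (B) is false.

(C): In symbols: (not Q and not V) -> (((R iff U) xor not S) nand P)

not Q = not True = False
not V = not False = True
not Q and not V = False and True = False
R iff U = True iff True = True
not S = not True = False
(R iff U) xor not S = True xor False = True
((R iff U) xor not S) nand P = True nand True = False
(not Q and not V) -> (((R iff U) xor not S) nand P) = False -> False = True
So (C) is true.

Count: 2.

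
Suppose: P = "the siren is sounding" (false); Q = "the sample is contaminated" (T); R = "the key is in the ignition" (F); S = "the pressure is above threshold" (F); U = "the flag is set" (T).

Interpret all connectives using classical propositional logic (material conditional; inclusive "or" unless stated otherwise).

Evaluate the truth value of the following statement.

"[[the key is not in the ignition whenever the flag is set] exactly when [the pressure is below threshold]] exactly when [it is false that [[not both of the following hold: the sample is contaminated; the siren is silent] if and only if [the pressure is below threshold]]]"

true

Parsed as ((U -> ~R) <-> ~S) <-> ~((Q nand ~P) <-> ~S)

~R = ~F = T
U -> ~R = T -> T = T
~S = ~F = T
(U -> ~R) <-> ~S = T <-> T = T
~P = ~F = T
Q nand ~P = T nand T = F
~S = ~F = T
(Q nand ~P) <-> ~S = F <-> T = F
~((Q nand ~P) <-> ~S) = ~F = T
((U -> ~R) <-> ~S) <-> ~((Q nand ~P) <-> ~S) = T <-> T = T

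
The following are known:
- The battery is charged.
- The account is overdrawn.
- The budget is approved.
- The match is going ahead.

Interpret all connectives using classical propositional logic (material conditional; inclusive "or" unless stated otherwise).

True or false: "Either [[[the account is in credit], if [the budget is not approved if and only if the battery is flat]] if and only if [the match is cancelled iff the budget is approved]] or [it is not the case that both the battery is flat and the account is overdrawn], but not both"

False.

Let W = "the budget is approved" (T), Q = "the battery is charged" (T), M = "the account is overdrawn" (T), H = "the match is cancelled" (F).
In symbols: (((~W <-> ~Q) -> ~M) <-> (H <-> W)) xor (~Q nand M)

~W = ~T = F
~Q = ~T = F
~W <-> ~Q = F <-> F = T
~M = ~T = F
(~W <-> ~Q) -> ~M = T -> F = F
H <-> W = F <-> T = F
((~W <-> ~Q) -> ~M) <-> (H <-> W) = F <-> F = T
~Q = ~T = F
~Q nand M = F nand T = T
(((~W <-> ~Q) -> ~M) <-> (H <-> W)) xor (~Q nand M) = T xor T = F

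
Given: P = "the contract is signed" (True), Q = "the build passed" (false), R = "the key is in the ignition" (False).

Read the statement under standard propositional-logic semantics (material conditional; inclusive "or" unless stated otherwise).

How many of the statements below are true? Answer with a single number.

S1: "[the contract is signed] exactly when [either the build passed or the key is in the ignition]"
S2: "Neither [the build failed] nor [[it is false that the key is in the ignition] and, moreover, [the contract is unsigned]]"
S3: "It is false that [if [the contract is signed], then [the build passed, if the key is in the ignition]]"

0

S1: This is P <-> (Q | R).

Q | R = F | F = F
P <-> (Q | R) = T <-> F = F
Thus S1 is false.

S2: Parsed as ~Q nor (~R & ~P)

~Q = ~F = T
~R = ~F = T
~P = ~T = F
~R & ~P = T & F = F
~Q nor (~R & ~P) = T nor F = F
Thus S2 is false.

S3: In symbols: ~(P -> (R -> Q))

R -> Q = F -> F = T
P -> (R -> Q) = T -> T = T
~(P -> (R -> Q)) = ~T = F
So S3 is false.

Count: 0.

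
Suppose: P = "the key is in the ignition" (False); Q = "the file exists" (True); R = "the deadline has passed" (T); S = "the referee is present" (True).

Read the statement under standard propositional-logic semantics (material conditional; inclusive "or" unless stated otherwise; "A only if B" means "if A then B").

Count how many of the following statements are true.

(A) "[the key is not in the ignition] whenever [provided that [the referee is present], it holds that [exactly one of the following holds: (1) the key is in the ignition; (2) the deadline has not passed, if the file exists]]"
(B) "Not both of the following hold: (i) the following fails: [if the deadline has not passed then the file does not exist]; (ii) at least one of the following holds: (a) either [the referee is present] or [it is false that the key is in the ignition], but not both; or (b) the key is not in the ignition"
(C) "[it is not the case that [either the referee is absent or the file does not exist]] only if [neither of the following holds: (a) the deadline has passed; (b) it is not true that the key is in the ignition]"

(A): This is (S -> (P xor (Q -> ~R))) -> ~P.

~R = ~T = F
Q -> ~R = T -> F = F
P xor (Q -> ~R) = F xor F = F
S -> (P xor (Q -> ~R)) = T -> F = F
~P = ~F = T
(S -> (P xor (Q -> ~R))) -> ~P = F -> T = T
Hence (A) is true.

(B): This is ~(~R -> ~Q) nand ((S xor ~P) | ~P).

~R = ~T = F
~Q = ~T = F
~R -> ~Q = F -> F = T
~(~R -> ~Q) = ~T = F
~P = ~F = T
S xor ~P = T xor T = F
~P = ~F = T
(S xor ~P) | ~P = F | T = T
~(~R -> ~Q) nand ((S xor ~P) | ~P) = F nand T = T
Thus (B) is true.

(C): This is ~(~S | ~Q) -> (R nor ~P).

~S = ~T = F
~Q = ~T = F
~S | ~Q = F | F = F
~(~S | ~Q) = ~F = T
~P = ~F = T
R nor ~P = T nor T = F
~(~S | ~Q) -> (R nor ~P) = T -> F = F
So (C) is false.

2 of the 3 statements are true ((A), (B)).

2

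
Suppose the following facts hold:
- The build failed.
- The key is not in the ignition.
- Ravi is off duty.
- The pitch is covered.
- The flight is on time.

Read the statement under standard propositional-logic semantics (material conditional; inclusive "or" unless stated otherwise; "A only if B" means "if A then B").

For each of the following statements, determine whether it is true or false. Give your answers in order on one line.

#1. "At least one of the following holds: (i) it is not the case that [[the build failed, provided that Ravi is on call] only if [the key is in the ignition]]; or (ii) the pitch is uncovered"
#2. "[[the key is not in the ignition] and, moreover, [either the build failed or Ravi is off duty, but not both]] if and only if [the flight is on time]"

Let W = "Ravi is on call" (F), P = "the build passed" (F), N = "the key is in the ignition" (F), D = "the pitch is covered" (T), S = "the flight is delayed" (F).

#1: Formalization: ¬((W → ¬P) → N) ∨ ¬D

¬P = ¬F = T
W → ¬P = F → T = T
(W → ¬P) → N = T → F = F
¬((W → ¬P) → N) = ¬F = T
¬D = ¬T = F
¬((W → ¬P) → N) ∨ ¬D = T ∨ F = T
Hence #1 is true.

#2: In symbols: (¬N ∧ (¬P ⊕ ¬W)) ↔ ¬S

¬N = ¬F = T
¬P = ¬F = T
¬W = ¬F = T
¬P ⊕ ¬W = T ⊕ T = F
¬N ∧ (¬P ⊕ ¬W) = T ∧ F = F
¬S = ¬F = T
(¬N ∧ (¬P ⊕ ¬W)) ↔ ¬S = F ↔ T = F
So #2 is false.

#1 true / #2 false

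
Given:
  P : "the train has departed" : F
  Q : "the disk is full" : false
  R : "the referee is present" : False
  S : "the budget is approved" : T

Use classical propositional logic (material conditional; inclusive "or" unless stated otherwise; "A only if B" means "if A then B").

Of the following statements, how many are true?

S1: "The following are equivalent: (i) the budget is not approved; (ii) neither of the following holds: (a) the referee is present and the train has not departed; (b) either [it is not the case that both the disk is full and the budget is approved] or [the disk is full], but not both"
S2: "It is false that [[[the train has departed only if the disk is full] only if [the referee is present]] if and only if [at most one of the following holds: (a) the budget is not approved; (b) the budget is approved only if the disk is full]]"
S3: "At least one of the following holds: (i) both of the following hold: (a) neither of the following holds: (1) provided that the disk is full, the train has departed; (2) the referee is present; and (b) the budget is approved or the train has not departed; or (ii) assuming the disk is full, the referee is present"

S1: Formalization: ~S <-> ((R & ~P) nor ((Q nand S) xor Q))

~S = ~T = F
~P = ~F = T
R & ~P = F & T = F
Q nand S = F nand T = T
(Q nand S) xor Q = T xor F = T
(R & ~P) nor ((Q nand S) xor Q) = F nor T = F
~S <-> ((R & ~P) nor ((Q nand S) xor Q)) = F <-> F = T
Hence S1 is true.

S2: Parsed as ~(((P -> Q) -> R) <-> (~S nand (S -> Q)))

P -> Q = F -> F = T
(P -> Q) -> R = T -> F = F
~S = ~T = F
S -> Q = T -> F = F
~S nand (S -> Q) = F nand F = T
((P -> Q) -> R) <-> (~S nand (S -> Q)) = F <-> T = F
~(((P -> Q) -> R) <-> (~S nand (S -> Q))) = ~F = T
Thus S2 is true.

S3: Parsed as (((Q -> P) nor R) & (S | ~P)) | (Q -> R)

Q -> P = F -> F = T
(Q -> P) nor R = T nor F = F
~P = ~F = T
S | ~P = T | T = T
((Q -> P) nor R) & (S | ~P) = F & T = F
Q -> R = F -> F = T
(((Q -> P) nor R) & (S | ~P)) | (Q -> R) = F | T = T
Hence S3 is true.

3 of the 3 statements are true.

3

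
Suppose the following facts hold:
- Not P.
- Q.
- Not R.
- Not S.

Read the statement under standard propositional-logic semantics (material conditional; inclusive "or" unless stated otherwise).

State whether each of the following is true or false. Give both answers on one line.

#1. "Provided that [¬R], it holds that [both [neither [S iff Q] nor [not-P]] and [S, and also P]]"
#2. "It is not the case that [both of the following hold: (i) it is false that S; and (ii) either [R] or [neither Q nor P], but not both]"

#1 F, #2 T

#1: This is ¬R → (((S ↔ Q) ↓ ¬P) ∧ (S ∧ P)).

¬R = ¬F = T
S ↔ Q = F ↔ T = F
¬P = ¬F = T
(S ↔ Q) ↓ ¬P = F ↓ T = F
S ∧ P = F ∧ F = F
((S ↔ Q) ↓ ¬P) ∧ (S ∧ P) = F ∧ F = F
¬R → (((S ↔ Q) ↓ ¬P) ∧ (S ∧ P)) = T → F = F
Thus #1 is false.

#2: In symbols: ¬(¬S ∧ (R ⊕ (Q ↓ P)))

¬S = ¬F = T
Q ↓ P = T ↓ F = F
R ⊕ (Q ↓ P) = F ⊕ F = F
¬S ∧ (R ⊕ (Q ↓ P)) = T ∧ F = F
¬(¬S ∧ (R ⊕ (Q ↓ P))) = ¬F = T
Thus #2 is true.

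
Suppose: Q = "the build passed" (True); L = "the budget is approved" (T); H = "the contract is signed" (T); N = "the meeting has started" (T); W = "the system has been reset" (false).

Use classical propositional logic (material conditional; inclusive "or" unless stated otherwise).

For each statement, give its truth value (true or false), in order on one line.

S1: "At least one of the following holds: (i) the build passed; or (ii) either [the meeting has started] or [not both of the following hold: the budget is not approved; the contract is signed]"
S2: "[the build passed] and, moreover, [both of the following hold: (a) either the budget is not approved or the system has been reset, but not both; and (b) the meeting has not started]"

S1: In symbols: Q | (N | (~L nand H))

~L = ~T = F
~L nand H = F nand T = T
N | (~L nand H) = T | T = T
Q | (N | (~L nand H)) = T | T = T
Hence S1 is true.

S2: In symbols: Q & ((~L xor W) & ~N)

~L = ~T = F
~L xor W = F xor F = F
~N = ~T = F
(~L xor W) & ~N = F & F = F
Q & ((~L xor W) & ~N) = T & F = F
So S2 is false.

S1 T / S2 F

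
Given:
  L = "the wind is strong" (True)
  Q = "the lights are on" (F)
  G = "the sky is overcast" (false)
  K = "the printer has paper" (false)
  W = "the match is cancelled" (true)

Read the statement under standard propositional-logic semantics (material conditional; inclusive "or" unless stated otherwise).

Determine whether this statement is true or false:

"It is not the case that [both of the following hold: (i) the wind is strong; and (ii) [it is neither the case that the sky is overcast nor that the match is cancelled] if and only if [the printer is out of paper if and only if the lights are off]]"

true

This is ~(L & ((G nor W) <-> (~K <-> ~Q))).

G nor W = F nor T = F
~K = ~F = T
~Q = ~F = T
~K <-> ~Q = T <-> T = T
(G nor W) <-> (~K <-> ~Q) = F <-> T = F
L & ((G nor W) <-> (~K <-> ~Q)) = T & F = F
~(L & ((G nor W) <-> (~K <-> ~Q))) = ~F = T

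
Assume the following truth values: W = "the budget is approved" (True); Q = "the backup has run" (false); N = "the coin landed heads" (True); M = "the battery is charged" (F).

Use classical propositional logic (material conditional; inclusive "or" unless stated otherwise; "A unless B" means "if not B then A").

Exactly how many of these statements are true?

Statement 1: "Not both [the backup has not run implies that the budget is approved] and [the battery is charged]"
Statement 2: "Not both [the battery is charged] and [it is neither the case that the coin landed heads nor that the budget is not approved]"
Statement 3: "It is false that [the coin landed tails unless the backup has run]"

Statement 1: This is (not Q -> W) nand M.

not Q = not False = True
not Q -> W = True -> True = True
(not Q -> W) nand M = True nand False = True
Hence Statement 1 is true.

Statement 2: This is M nand (N nor not W).

not W = not True = False
N nor not W = True nor False = False
M nand (N nor not W) = False nand False = True
Hence Statement 2 is true.

Statement 3: This is not (not N or Q).

not N = not True = False
not N or Q = False or False = False
not (not N or Q) = not False = True
Thus Statement 3 is true.

3 of the 3 statements are true.

3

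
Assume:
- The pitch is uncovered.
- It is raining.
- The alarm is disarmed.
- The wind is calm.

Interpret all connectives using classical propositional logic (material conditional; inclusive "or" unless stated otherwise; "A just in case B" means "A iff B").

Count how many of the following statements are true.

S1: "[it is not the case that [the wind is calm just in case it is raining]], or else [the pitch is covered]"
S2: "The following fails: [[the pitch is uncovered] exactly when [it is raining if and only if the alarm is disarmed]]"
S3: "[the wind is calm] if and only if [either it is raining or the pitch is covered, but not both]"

1

Let S = "the wind is strong" (F), L = "it is raining" (T), D = "the pitch is covered" (F), H = "the alarm is armed" (F).

S1: In symbols: ~(~S <-> L) | D

~S = ~F = T
~S <-> L = T <-> T = T
~(~S <-> L) = ~T = F
~(~S <-> L) | D = F | F = F
Hence S1 is false.

S2: In symbols: ~(~D <-> (L <-> ~H))

~D = ~F = T
~H = ~F = T
L <-> ~H = T <-> T = T
~D <-> (L <-> ~H) = T <-> T = T
~(~D <-> (L <-> ~H)) = ~T = F
So S2 is false.

S3: Parsed as ~S <-> (L xor D)

~S = ~F = T
L xor D = T xor F = T
~S <-> (L xor D) = T <-> T = T
Hence S3 is true.

Count: 1.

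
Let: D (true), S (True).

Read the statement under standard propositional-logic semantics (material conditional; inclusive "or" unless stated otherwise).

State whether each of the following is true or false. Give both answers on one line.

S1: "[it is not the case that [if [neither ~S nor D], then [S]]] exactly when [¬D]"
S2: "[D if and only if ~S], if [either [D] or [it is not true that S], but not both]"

S1 true / S2 false

S1: Parsed as ¬((¬S ↓ D) → S) ↔ ¬D

¬S = ¬T = F
¬S ↓ D = F ↓ T = F
(¬S ↓ D) → S = F → T = T
¬((¬S ↓ D) → S) = ¬T = F
¬D = ¬T = F
¬((¬S ↓ D) → S) ↔ ¬D = F ↔ F = T
Hence S1 is true.

S2: Parsed as (D ⊕ ¬S) → (D ↔ ¬S)

¬S = ¬T = F
D ⊕ ¬S = T ⊕ F = T
¬S = ¬T = F
D ↔ ¬S = T ↔ F = F
(D ⊕ ¬S) → (D ↔ ¬S) = T → F = F
Hence S2 is false.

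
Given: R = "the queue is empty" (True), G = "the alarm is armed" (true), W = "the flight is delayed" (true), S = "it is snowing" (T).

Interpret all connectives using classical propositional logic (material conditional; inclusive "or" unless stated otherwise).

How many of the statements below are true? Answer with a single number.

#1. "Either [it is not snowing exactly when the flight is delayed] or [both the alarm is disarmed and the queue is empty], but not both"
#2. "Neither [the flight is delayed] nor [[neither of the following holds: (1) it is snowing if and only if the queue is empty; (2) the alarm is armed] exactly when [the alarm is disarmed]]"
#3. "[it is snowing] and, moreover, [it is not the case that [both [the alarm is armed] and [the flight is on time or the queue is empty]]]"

#1: This is (¬S ↔ W) ⊕ (¬G ∧ R).

¬S = ¬T = F
¬S ↔ W = F ↔ T = F
¬G = ¬T = F
¬G ∧ R = F ∧ T = F
(¬S ↔ W) ⊕ (¬G ∧ R) = F ⊕ F = F
So #1 is false.

#2: Parsed as W ↓ (((S ↔ R) ↓ G) ↔ ¬G)

S ↔ R = T ↔ T = T
(S ↔ R) ↓ G = T ↓ T = F
¬G = ¬T = F
((S ↔ R) ↓ G) ↔ ¬G = F ↔ F = T
W ↓ (((S ↔ R) ↓ G) ↔ ¬G) = T ↓ T = F
Thus #2 is false.

#3: This is S ∧ ¬(G ∧ (¬W ∨ R)).

¬W = ¬T = F
¬W ∨ R = F ∨ T = T
G ∧ (¬W ∨ R) = T ∧ T = T
¬(G ∧ (¬W ∨ R)) = ¬T = F
S ∧ ¬(G ∧ (¬W ∨ R)) = T ∧ F = F
Thus #3 is false.

Count: 0.

0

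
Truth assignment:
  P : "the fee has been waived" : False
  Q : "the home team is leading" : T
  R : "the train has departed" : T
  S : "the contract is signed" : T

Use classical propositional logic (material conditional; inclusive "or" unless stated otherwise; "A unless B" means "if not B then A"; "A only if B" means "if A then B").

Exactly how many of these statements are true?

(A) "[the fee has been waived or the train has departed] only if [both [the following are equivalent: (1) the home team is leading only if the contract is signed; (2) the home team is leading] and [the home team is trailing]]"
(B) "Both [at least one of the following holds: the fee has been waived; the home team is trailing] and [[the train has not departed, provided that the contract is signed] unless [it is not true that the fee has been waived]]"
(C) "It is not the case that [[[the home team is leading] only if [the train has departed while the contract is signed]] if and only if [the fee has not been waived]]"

(A): This is (P | R) -> (((Q -> S) <-> Q) & ~Q).

P | R = F | T = T
Q -> S = T -> T = T
(Q -> S) <-> Q = T <-> T = T
~Q = ~T = F
((Q -> S) <-> Q) & ~Q = T & F = F
(P | R) -> (((Q -> S) <-> Q) & ~Q) = T -> F = F
So (A) is false.

(B): Formalization: (P | ~Q) & ((S -> ~R) | ~P)

~Q = ~T = F
P | ~Q = F | F = F
~R = ~T = F
S -> ~R = T -> F = F
~P = ~F = T
(S -> ~R) | ~P = F | T = T
(P | ~Q) & ((S -> ~R) | ~P) = F & T = F
Thus (B) is false.

(C): This is ~((Q -> (R & S)) <-> ~P).

R & S = T & T = T
Q -> (R & S) = T -> T = T
~P = ~F = T
(Q -> (R & S)) <-> ~P = T <-> T = T
~((Q -> (R & S)) <-> ~P) = ~T = F
Hence (C) is false.

True statements: 0 (none).

0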